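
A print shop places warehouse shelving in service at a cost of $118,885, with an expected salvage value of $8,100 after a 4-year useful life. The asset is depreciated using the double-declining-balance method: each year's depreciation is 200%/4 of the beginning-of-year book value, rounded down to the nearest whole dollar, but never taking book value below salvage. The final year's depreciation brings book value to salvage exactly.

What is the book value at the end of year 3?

$14,861

Depreciable base = $118,885 − $8,100 = $110,785.
Year 1: ⌊$118,885 × 200%/4⌋ = $59,442. Book value $59,443.
Year 2: ⌊$59,443 × 200%/4⌋ = $29,721. Book value $29,722.
Year 3: ⌊$29,722 × 200%/4⌋ = $14,861. Book value $14,861.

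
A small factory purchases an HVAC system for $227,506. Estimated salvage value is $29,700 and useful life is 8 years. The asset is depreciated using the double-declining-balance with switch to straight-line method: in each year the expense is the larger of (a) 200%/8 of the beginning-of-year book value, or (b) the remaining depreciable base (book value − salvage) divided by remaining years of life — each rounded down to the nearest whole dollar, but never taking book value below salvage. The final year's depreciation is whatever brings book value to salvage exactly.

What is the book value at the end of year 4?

$71,985

Depreciable base = $227,506 − $29,700 = $197,806.
Year 1: DB = ⌊$227,506 × 200%/8⌋ = $56,876; SL = ⌊$197,806/8⌋ = $24,725 → take DB $56,876. Book value $170,630.
Year 2: DB = ⌊$170,630 × 200%/8⌋ = $42,657; SL = ⌊$140,930/7⌋ = $20,132 → take DB $42,657. Book value $127,973.
Year 3: DB = ⌊$127,973 × 200%/8⌋ = $31,993; SL = ⌊$98,273/6⌋ = $16,378 → take DB $31,993. Book value $95,980.
Year 4: DB = ⌊$95,980 × 200%/8⌋ = $23,995; SL = ⌊$66,280/5⌋ = $13,256 → take DB $23,995. Book value $71,985.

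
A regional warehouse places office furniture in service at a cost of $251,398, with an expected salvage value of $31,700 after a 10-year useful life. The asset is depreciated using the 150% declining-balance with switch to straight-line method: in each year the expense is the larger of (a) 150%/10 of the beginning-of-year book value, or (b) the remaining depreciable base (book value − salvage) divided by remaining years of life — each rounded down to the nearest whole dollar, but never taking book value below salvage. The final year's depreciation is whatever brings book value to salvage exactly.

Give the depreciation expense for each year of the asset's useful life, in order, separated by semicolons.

$37,709; $32,053; $27,245; $23,158; $19,684; $16,732; $15,779; $15,779; $15,779; $15,780

Depreciable base = $251,398 − $31,700 = $219,698.
Year 1: DB = ⌊$251,398 × 150%/10⌋ = $37,709; SL = ⌊$219,698/10⌋ = $21,969 → take DB $37,709. Book value $213,689.
Year 2: DB = ⌊$213,689 × 150%/10⌋ = $32,053; SL = ⌊$181,989/9⌋ = $20,221 → take DB $32,053. Book value $181,636.
Year 3: DB = ⌊$181,636 × 150%/10⌋ = $27,245; SL = ⌊$149,936/8⌋ = $18,742 → take DB $27,245. Book value $154,391.
Year 4: DB = ⌊$154,391 × 150%/10⌋ = $23,158; SL = ⌊$122,691/7⌋ = $17,527 → take DB $23,158. Book value $131,233.
Year 5: DB = ⌊$131,233 × 150%/10⌋ = $19,684; SL = ⌊$99,533/6⌋ = $16,588 → take DB $19,684. Book value $111,549.
Year 6: DB = ⌊$111,549 × 150%/10⌋ = $16,732; SL = ⌊$79,849/5⌋ = $15,969 → take DB $16,732. Book value $94,817.
Year 7: DB = ⌊$94,817 × 150%/10⌋ = $14,222; SL = ⌊$63,117/4⌋ = $15,779 → take SL $15,779. Book value $79,038.
Year 8: DB = ⌊$79,038 × 150%/10⌋ = $11,855; SL = ⌊$47,338/3⌋ = $15,779 → take SL $15,779. Book value $63,259.
Year 9: DB = ⌊$63,259 × 150%/10⌋ = $9,488; SL = ⌊$31,559/2⌋ = $15,779 → take SL $15,779. Book value $47,480.
Year 10 (final): $47,480 − $31,700 = $15,780. Book value $31,700.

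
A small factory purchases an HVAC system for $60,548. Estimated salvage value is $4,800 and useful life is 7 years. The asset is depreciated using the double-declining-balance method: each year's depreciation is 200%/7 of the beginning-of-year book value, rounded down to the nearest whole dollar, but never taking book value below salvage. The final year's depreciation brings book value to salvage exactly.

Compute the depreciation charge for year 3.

Depreciable base = $60,548 − $4,800 = $55,748.
Year 1: ⌊$60,548 × 200%/7⌋ = $17,299. Book value $43,249.
Year 2: ⌊$43,249 × 200%/7⌋ = $12,356. Book value $30,893.
Year 3: ⌊$30,893 × 200%/7⌋ = $8,826. Book value $22,067.

$8,826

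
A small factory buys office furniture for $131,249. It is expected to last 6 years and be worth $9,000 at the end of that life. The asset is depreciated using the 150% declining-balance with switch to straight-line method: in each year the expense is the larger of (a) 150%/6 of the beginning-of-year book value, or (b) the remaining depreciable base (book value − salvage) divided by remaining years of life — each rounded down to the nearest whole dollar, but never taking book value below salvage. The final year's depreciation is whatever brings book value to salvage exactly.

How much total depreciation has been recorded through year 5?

$106,792

Depreciable base = $131,249 − $9,000 = $122,249.
Year 1: DB = ⌊$131,249 × 150%/6⌋ = $32,812; SL = ⌊$122,249/6⌋ = $20,374 → take DB $32,812. Book value $98,437.
Year 2: DB = ⌊$98,437 × 150%/6⌋ = $24,609; SL = ⌊$89,437/5⌋ = $17,887 → take DB $24,609. Book value $73,828.
Year 3: DB = ⌊$73,828 × 150%/6⌋ = $18,457; SL = ⌊$64,828/4⌋ = $16,207 → take DB $18,457. Book value $55,371.
Year 4: DB = ⌊$55,371 × 150%/6⌋ = $13,842; SL = ⌊$46,371/3⌋ = $15,457 → take SL $15,457. Book value $39,914.
Year 5: DB = ⌊$39,914 × 150%/6⌋ = $9,978; SL = ⌊$30,914/2⌋ = $15,457 → take SL $15,457. Book value $24,457.
Accumulated through year 5 = $131,249 − $24,457 = $106,792.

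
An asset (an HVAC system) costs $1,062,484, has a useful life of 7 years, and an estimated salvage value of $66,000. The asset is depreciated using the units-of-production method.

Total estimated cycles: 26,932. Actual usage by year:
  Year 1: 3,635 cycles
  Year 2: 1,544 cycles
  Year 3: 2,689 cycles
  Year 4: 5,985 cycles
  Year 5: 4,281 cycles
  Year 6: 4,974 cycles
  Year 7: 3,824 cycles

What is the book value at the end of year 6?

Depreciable base = $1,062,484 − $66,000 = $996,484.
Rate = $996,484 / 26,932 cycles = $37 per cycle.
Year 1: 3,635 × $37 = $134,495. Book value $927,989.
Year 2: 1,544 × $37 = $57,128. Book value $870,861.
Year 3: 2,689 × $37 = $99,493. Book value $771,368.
Year 4: 5,985 × $37 = $221,445. Book value $549,923.
Year 5: 4,281 × $37 = $158,397. Book value $391,526.
Year 6: 4,974 × $37 = $184,038. Book value $207,488.

$207,488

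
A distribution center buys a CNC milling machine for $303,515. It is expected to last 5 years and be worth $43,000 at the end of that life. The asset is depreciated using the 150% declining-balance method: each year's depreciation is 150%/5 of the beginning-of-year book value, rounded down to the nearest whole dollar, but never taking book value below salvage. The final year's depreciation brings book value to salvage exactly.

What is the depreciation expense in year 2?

Depreciable base = $303,515 − $43,000 = $260,515.
Year 1: ⌊$303,515 × 150%/5⌋ = $91,054. Book value $212,461.
Year 2: ⌊$212,461 × 150%/5⌋ = $63,738. Book value $148,723.

$63,738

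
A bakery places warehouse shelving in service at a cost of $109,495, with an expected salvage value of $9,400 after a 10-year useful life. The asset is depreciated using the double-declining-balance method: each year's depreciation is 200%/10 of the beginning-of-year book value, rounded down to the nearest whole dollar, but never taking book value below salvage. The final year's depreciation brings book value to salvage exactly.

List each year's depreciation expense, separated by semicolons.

Depreciable base = $109,495 − $9,400 = $100,095.
Year 1: ⌊$109,495 × 200%/10⌋ = $21,899. Book value $87,596.
Year 2: ⌊$87,596 × 200%/10⌋ = $17,519. Book value $70,077.
Year 3: ⌊$70,077 × 200%/10⌋ = $14,015. Book value $56,062.
Year 4: ⌊$56,062 × 200%/10⌋ = $11,212. Book value $44,850.
Year 5: ⌊$44,850 × 200%/10⌋ = $8,970. Book value $35,880.
Year 6: ⌊$35,880 × 200%/10⌋ = $7,176. Book value $28,704.
Year 7: ⌊$28,704 × 200%/10⌋ = $5,740. Book value $22,964.
Year 8: ⌊$22,964 × 200%/10⌋ = $4,592. Book value $18,372.
Year 9: ⌊$18,372 × 200%/10⌋ = $3,674. Book value $14,698.
Year 10 (final): $14,698 − $9,400 = $5,298. Book value $9,400.

$21,899; $17,519; $14,015; $11,212; $8,970; $7,176; $5,740; $4,592; $3,674; $5,298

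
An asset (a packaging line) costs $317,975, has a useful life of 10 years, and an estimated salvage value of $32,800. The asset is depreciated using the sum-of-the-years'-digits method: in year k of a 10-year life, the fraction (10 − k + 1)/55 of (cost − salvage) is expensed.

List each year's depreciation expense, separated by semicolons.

$51,850; $46,665; $41,480; $36,295; $31,110; $25,925; $20,740; $15,555; $10,370; $5,185

Depreciable base = $317,975 − $32,800 = $285,175.
Sum of the years' digits = 10+9+8+7+6+5+4+3+2+1 = 55.
Year 1: $285,175 × 10/55 = $51,850. Book value $266,125.
Year 2: $285,175 × 9/55 = $46,665. Book value $219,460.
Year 3: $285,175 × 8/55 = $41,480. Book value $177,980.
Year 4: $285,175 × 7/55 = $36,295. Book value $141,685.
Year 5: $285,175 × 6/55 = $31,110. Book value $110,575.
Year 6: $285,175 × 5/55 = $25,925. Book value $84,650.
Year 7: $285,175 × 4/55 = $20,740. Book value $63,910.
Year 8: $285,175 × 3/55 = $15,555. Book value $48,355.
Year 9: $285,175 × 2/55 = $10,370. Book value $37,985.
Year 10: $285,175 × 1/55 = $5,185. Book value $32,800.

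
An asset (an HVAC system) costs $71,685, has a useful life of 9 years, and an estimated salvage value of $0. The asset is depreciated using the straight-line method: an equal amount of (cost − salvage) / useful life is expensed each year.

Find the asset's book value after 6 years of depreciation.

$23,895

Depreciable base = $71,685 − $0 = $71,685.
Annual expense = $71,685 / 9 = $7,965.
End of year 1: book value $63,720.
End of year 2: book value $55,755.
End of year 3: book value $47,790.
End of year 4: book value $39,825.
End of year 5: book value $31,860.
End of year 6: book value $23,895.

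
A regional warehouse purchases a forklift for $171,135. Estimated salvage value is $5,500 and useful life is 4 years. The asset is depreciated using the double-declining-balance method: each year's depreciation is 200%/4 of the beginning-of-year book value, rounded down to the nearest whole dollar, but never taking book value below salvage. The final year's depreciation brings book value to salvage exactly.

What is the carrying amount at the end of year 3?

$21,392

Depreciable base = $171,135 − $5,500 = $165,635.
Year 1: ⌊$171,135 × 200%/4⌋ = $85,567. Book value $85,568.
Year 2: ⌊$85,568 × 200%/4⌋ = $42,784. Book value $42,784.
Year 3: ⌊$42,784 × 200%/4⌋ = $21,392. Book value $21,392.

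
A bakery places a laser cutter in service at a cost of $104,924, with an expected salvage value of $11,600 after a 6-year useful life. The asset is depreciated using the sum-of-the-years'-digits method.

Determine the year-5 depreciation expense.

Depreciable base = $104,924 − $11,600 = $93,324.
Sum of the years' digits = 6+5+4+3+2+1 = 21.
Year 1: $93,324 × 6/21 = $26,664. Book value $78,260.
Year 2: $93,324 × 5/21 = $22,220. Book value $56,040.
Year 3: $93,324 × 4/21 = $17,776. Book value $38,264.
Year 4: $93,324 × 3/21 = $13,332. Book value $24,932.
Year 5: $93,324 × 2/21 = $8,888. Book value $16,044.

$8,888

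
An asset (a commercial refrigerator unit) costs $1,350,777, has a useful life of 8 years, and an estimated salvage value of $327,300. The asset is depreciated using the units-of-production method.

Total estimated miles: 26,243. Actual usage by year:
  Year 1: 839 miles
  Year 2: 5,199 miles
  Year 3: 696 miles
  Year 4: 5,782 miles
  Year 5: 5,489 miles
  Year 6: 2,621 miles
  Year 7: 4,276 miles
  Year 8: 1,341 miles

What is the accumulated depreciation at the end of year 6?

$804,414

Depreciable base = $1,350,777 − $327,300 = $1,023,477.
Rate = $1,023,477 / 26,243 miles = $39 per mile.
Year 1: 839 × $39 = $32,721. Book value $1,318,056.
Year 2: 5,199 × $39 = $202,761. Book value $1,115,295.
Year 3: 696 × $39 = $27,144. Book value $1,088,151.
Year 4: 5,782 × $39 = $225,498. Book value $862,653.
Year 5: 5,489 × $39 = $214,071. Book value $648,582.
Year 6: 2,621 × $39 = $102,219. Book value $546,363.
Accumulated through year 6 = $1,350,777 − $546,363 = $804,414.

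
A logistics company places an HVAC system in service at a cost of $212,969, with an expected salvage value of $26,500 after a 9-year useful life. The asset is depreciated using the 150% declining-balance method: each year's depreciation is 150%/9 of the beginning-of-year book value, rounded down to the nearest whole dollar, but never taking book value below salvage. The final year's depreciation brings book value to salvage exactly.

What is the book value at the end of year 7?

$59,438

Depreciable base = $212,969 − $26,500 = $186,469.
Year 1: ⌊$212,969 × 150%/9⌋ = $35,494. Book value $177,475.
Year 2: ⌊$177,475 × 150%/9⌋ = $29,579. Book value $147,896.
Year 3: ⌊$147,896 × 150%/9⌋ = $24,649. Book value $123,247.
Year 4: ⌊$123,247 × 150%/9⌋ = $20,541. Book value $102,706.
Year 5: ⌊$102,706 × 150%/9⌋ = $17,117. Book value $85,589.
Year 6: ⌊$85,589 × 150%/9⌋ = $14,264. Book value $71,325.
Year 7: ⌊$71,325 × 150%/9⌋ = $11,887. Book value $59,438.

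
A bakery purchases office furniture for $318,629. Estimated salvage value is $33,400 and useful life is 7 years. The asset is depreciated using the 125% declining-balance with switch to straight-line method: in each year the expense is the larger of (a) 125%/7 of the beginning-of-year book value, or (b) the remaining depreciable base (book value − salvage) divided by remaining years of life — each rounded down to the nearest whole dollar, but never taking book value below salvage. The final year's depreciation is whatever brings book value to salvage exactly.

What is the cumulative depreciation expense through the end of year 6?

Depreciable base = $318,629 − $33,400 = $285,229.
Year 1: DB = ⌊$318,629 × 125%/7⌋ = $56,898; SL = ⌊$285,229/7⌋ = $40,747 → take DB $56,898. Book value $261,731.
Year 2: DB = ⌊$261,731 × 125%/7⌋ = $46,737; SL = ⌊$228,331/6⌋ = $38,055 → take DB $46,737. Book value $214,994.
Year 3: DB = ⌊$214,994 × 125%/7⌋ = $38,391; SL = ⌊$181,594/5⌋ = $36,318 → take DB $38,391. Book value $176,603.
Year 4: DB = ⌊$176,603 × 125%/7⌋ = $31,536; SL = ⌊$143,203/4⌋ = $35,800 → take SL $35,800. Book value $140,803.
Year 5: DB = ⌊$140,803 × 125%/7⌋ = $25,143; SL = ⌊$107,403/3⌋ = $35,801 → take SL $35,801. Book value $105,002.
Year 6: DB = ⌊$105,002 × 125%/7⌋ = $18,750; SL = ⌊$71,602/2⌋ = $35,801 → take SL $35,801. Book value $69,201.
Accumulated through year 6 = $318,629 − $69,201 = $249,428.

$249,428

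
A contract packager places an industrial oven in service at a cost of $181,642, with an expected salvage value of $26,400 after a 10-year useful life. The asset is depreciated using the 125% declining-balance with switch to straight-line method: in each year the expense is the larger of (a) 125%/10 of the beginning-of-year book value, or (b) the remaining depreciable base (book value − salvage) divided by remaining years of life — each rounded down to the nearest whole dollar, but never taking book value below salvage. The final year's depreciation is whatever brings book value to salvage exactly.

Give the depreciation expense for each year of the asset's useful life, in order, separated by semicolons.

$22,705; $19,867; $17,383; $15,210; $13,346; $13,346; $13,346; $13,346; $13,346; $13,347

Depreciable base = $181,642 − $26,400 = $155,242.
Year 1: DB = ⌊$181,642 × 125%/10⌋ = $22,705; SL = ⌊$155,242/10⌋ = $15,524 → take DB $22,705. Book value $158,937.
Year 2: DB = ⌊$158,937 × 125%/10⌋ = $19,867; SL = ⌊$132,537/9⌋ = $14,726 → take DB $19,867. Book value $139,070.
Year 3: DB = ⌊$139,070 × 125%/10⌋ = $17,383; SL = ⌊$112,670/8⌋ = $14,083 → take DB $17,383. Book value $121,687.
Year 4: DB = ⌊$121,687 × 125%/10⌋ = $15,210; SL = ⌊$95,287/7⌋ = $13,612 → take DB $15,210. Book value $106,477.
Year 5: DB = ⌊$106,477 × 125%/10⌋ = $13,309; SL = ⌊$80,077/6⌋ = $13,346 → take SL $13,346. Book value $93,131.
Year 6: DB = ⌊$93,131 × 125%/10⌋ = $11,641; SL = ⌊$66,731/5⌋ = $13,346 → take SL $13,346. Book value $79,785.
Year 7: DB = ⌊$79,785 × 125%/10⌋ = $9,973; SL = ⌊$53,385/4⌋ = $13,346 → take SL $13,346. Book value $66,439.
Year 8: DB = ⌊$66,439 × 125%/10⌋ = $8,304; SL = ⌊$40,039/3⌋ = $13,346 → take SL $13,346. Book value $53,093.
Year 9: DB = ⌊$53,093 × 125%/10⌋ = $6,636; SL = ⌊$26,693/2⌋ = $13,346 → take SL $13,346. Book value $39,747.
Year 10 (final): $39,747 − $26,400 = $13,347. Book value $26,400.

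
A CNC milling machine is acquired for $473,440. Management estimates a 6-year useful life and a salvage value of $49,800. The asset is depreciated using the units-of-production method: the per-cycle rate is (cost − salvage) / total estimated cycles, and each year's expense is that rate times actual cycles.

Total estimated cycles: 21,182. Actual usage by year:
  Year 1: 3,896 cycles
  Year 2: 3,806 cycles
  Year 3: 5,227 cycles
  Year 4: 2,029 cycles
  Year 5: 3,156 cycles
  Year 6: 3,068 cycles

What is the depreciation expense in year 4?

Depreciable base = $473,440 − $49,800 = $423,640.
Rate = $423,640 / 21,182 cycles = $20 per cycle.
Year 1: 3,896 × $20 = $77,920. Book value $395,520.
Year 2: 3,806 × $20 = $76,120. Book value $319,400.
Year 3: 5,227 × $20 = $104,540. Book value $214,860.
Year 4: 2,029 × $20 = $40,580. Book value $174,280.

$40,580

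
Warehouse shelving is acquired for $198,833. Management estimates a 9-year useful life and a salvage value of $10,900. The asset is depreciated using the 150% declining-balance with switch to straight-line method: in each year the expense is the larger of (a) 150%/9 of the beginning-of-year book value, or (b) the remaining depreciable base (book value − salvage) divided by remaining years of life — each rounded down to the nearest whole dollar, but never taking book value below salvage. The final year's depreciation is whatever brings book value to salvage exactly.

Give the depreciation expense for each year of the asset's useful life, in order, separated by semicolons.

Depreciable base = $198,833 − $10,900 = $187,933.
Year 1: DB = ⌊$198,833 × 150%/9⌋ = $33,138; SL = ⌊$187,933/9⌋ = $20,881 → take DB $33,138. Book value $165,695.
Year 2: DB = ⌊$165,695 × 150%/9⌋ = $27,615; SL = ⌊$154,795/8⌋ = $19,349 → take DB $27,615. Book value $138,080.
Year 3: DB = ⌊$138,080 × 150%/9⌋ = $23,013; SL = ⌊$127,180/7⌋ = $18,168 → take DB $23,013. Book value $115,067.
Year 4: DB = ⌊$115,067 × 150%/9⌋ = $19,177; SL = ⌊$104,167/6⌋ = $17,361 → take DB $19,177. Book value $95,890.
Year 5: DB = ⌊$95,890 × 150%/9⌋ = $15,981; SL = ⌊$84,990/5⌋ = $16,998 → take SL $16,998. Book value $78,892.
Year 6: DB = ⌊$78,892 × 150%/9⌋ = $13,148; SL = ⌊$67,992/4⌋ = $16,998 → take SL $16,998. Book value $61,894.
Year 7: DB = ⌊$61,894 × 150%/9⌋ = $10,315; SL = ⌊$50,994/3⌋ = $16,998 → take SL $16,998. Book value $44,896.
Year 8: DB = ⌊$44,896 × 150%/9⌋ = $7,482; SL = ⌊$33,996/2⌋ = $16,998 → take SL $16,998. Book value $27,898.
Year 9 (final): $27,898 − $10,900 = $16,998. Book value $10,900.

$33,138; $27,615; $23,013; $19,177; $16,998; $16,998; $16,998; $16,998; $16,998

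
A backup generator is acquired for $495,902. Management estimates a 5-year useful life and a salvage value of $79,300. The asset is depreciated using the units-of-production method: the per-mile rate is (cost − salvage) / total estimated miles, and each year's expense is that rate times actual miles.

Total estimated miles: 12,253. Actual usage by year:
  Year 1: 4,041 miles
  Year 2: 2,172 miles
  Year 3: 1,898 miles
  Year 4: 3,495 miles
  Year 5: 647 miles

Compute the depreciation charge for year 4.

Depreciable base = $495,902 − $79,300 = $416,602.
Rate = $416,602 / 12,253 miles = $34 per mile.
Year 1: 4,041 × $34 = $137,394. Book value $358,508.
Year 2: 2,172 × $34 = $73,848. Book value $284,660.
Year 3: 1,898 × $34 = $64,532. Book value $220,128.
Year 4: 3,495 × $34 = $118,830. Book value $101,298.

$118,830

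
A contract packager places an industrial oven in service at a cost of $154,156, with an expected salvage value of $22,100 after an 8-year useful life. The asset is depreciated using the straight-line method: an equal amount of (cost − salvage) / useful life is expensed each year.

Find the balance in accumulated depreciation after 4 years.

Depreciable base = $154,156 − $22,100 = $132,056.
Annual expense = $132,056 / 8 = $16,507.
End of year 1: book value $137,649.
End of year 2: book value $121,142.
End of year 3: book value $104,635.
End of year 4: book value $88,128.
Accumulated through year 4 = $154,156 − $88,128 = $66,028.

$66,028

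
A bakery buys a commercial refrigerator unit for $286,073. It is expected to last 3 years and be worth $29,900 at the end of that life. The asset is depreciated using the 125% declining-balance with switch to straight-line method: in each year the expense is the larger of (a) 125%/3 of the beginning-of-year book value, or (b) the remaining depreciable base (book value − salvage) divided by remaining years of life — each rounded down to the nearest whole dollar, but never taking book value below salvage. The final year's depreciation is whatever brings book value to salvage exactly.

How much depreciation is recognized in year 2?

Depreciable base = $286,073 − $29,900 = $256,173.
Year 1: DB = ⌊$286,073 × 125%/3⌋ = $119,197; SL = ⌊$256,173/3⌋ = $85,391 → take DB $119,197. Book value $166,876.
Year 2: DB = ⌊$166,876 × 125%/3⌋ = $69,531; SL = ⌊$136,976/2⌋ = $68,488 → take DB $69,531. Book value $97,345.

$69,531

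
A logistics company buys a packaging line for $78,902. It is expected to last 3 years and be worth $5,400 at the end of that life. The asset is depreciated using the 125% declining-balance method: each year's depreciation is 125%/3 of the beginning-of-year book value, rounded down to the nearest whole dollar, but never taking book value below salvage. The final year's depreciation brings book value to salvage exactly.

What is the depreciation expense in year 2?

Depreciable base = $78,902 − $5,400 = $73,502.
Year 1: ⌊$78,902 × 125%/3⌋ = $32,875. Book value $46,027.
Year 2: ⌊$46,027 × 125%/3⌋ = $19,177. Book value $26,850.

$19,177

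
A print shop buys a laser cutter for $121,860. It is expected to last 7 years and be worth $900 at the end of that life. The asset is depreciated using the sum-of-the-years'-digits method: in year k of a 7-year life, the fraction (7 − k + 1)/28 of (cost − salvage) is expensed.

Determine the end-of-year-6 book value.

Depreciable base = $121,860 − $900 = $120,960.
Sum of the years' digits = 7+6+5+4+3+2+1 = 28.
Year 1: $120,960 × 7/28 = $30,240. Book value $91,620.
Year 2: $120,960 × 6/28 = $25,920. Book value $65,700.
Year 3: $120,960 × 5/28 = $21,600. Book value $44,100.
Year 4: $120,960 × 4/28 = $17,280. Book value $26,820.
Year 5: $120,960 × 3/28 = $12,960. Book value $13,860.
Year 6: $120,960 × 2/28 = $8,640. Book value $5,220.

$5,220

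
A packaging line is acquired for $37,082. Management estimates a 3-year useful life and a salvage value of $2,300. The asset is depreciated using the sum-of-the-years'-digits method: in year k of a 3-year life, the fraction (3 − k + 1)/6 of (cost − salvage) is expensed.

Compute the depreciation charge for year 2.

Depreciable base = $37,082 − $2,300 = $34,782.
Sum of the years' digits = 3+2+1 = 6.
Year 1: $34,782 × 3/6 = $17,391. Book value $19,691.
Year 2: $34,782 × 2/6 = $11,594. Book value $8,097.

$11,594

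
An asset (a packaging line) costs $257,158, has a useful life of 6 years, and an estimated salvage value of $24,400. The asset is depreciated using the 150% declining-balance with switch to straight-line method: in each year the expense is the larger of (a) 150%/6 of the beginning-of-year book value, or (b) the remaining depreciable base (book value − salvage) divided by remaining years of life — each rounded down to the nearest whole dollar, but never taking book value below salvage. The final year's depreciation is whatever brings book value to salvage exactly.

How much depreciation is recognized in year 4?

Depreciable base = $257,158 − $24,400 = $232,758.
Year 1: DB = ⌊$257,158 × 150%/6⌋ = $64,289; SL = ⌊$232,758/6⌋ = $38,793 → take DB $64,289. Book value $192,869.
Year 2: DB = ⌊$192,869 × 150%/6⌋ = $48,217; SL = ⌊$168,469/5⌋ = $33,693 → take DB $48,217. Book value $144,652.
Year 3: DB = ⌊$144,652 × 150%/6⌋ = $36,163; SL = ⌊$120,252/4⌋ = $30,063 → take DB $36,163. Book value $108,489.
Year 4: DB = ⌊$108,489 × 150%/6⌋ = $27,122; SL = ⌊$84,089/3⌋ = $28,029 → take SL $28,029. Book value $80,460.

$28,029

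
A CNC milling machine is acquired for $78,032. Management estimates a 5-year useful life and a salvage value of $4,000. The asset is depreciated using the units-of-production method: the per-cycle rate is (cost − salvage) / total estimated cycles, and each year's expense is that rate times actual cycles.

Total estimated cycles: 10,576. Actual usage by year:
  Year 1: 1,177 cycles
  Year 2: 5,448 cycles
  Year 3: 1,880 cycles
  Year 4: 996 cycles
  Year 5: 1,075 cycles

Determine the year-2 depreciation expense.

$38,136

Depreciable base = $78,032 − $4,000 = $74,032.
Rate = $74,032 / 10,576 cycles = $7 per cycle.
Year 1: 1,177 × $7 = $8,239. Book value $69,793.
Year 2: 5,448 × $7 = $38,136. Book value $31,657.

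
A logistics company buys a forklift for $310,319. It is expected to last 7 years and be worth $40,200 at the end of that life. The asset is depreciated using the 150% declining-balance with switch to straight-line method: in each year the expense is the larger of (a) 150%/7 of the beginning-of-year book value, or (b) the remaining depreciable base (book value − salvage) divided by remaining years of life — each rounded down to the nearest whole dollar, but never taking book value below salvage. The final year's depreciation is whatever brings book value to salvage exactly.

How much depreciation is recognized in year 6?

Depreciable base = $310,319 − $40,200 = $270,119.
Year 1: DB = ⌊$310,319 × 150%/7⌋ = $66,496; SL = ⌊$270,119/7⌋ = $38,588 → take DB $66,496. Book value $243,823.
Year 2: DB = ⌊$243,823 × 150%/7⌋ = $52,247; SL = ⌊$203,623/6⌋ = $33,937 → take DB $52,247. Book value $191,576.
Year 3: DB = ⌊$191,576 × 150%/7⌋ = $41,052; SL = ⌊$151,376/5⌋ = $30,275 → take DB $41,052. Book value $150,524.
Year 4: DB = ⌊$150,524 × 150%/7⌋ = $32,255; SL = ⌊$110,324/4⌋ = $27,581 → take DB $32,255. Book value $118,269.
Year 5: DB = ⌊$118,269 × 150%/7⌋ = $25,343; SL = ⌊$78,069/3⌋ = $26,023 → take SL $26,023. Book value $92,246.
Year 6: DB = ⌊$92,246 × 150%/7⌋ = $19,767; SL = ⌊$52,046/2⌋ = $26,023 → take SL $26,023. Book value $66,223.

$26,023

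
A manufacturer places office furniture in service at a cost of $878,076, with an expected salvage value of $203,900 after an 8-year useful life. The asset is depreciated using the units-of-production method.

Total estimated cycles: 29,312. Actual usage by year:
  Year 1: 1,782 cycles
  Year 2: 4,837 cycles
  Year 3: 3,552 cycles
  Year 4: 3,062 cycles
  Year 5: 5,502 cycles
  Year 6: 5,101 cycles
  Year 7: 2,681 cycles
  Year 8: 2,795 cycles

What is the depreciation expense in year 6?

Depreciable base = $878,076 − $203,900 = $674,176.
Rate = $674,176 / 29,312 cycles = $23 per cycle.
Year 1: 1,782 × $23 = $40,986. Book value $837,090.
Year 2: 4,837 × $23 = $111,251. Book value $725,839.
Year 3: 3,552 × $23 = $81,696. Book value $644,143.
Year 4: 3,062 × $23 = $70,426. Book value $573,717.
Year 5: 5,502 × $23 = $126,546. Book value $447,171.
Year 6: 5,101 × $23 = $117,323. Book value $329,848.

$117,323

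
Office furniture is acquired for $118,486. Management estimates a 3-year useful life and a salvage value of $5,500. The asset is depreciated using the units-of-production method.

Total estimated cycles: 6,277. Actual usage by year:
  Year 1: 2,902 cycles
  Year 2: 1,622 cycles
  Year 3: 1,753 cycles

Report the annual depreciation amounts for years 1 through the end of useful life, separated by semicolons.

Depreciable base = $118,486 − $5,500 = $112,986.
Rate = $112,986 / 6,277 cycles = $18 per cycle.
Year 1: 2,902 × $18 = $52,236. Book value $66,250.
Year 2: 1,622 × $18 = $29,196. Book value $37,054.
Year 3: 1,753 × $18 = $31,554. Book value $5,500.

$52,236; $29,196; $31,554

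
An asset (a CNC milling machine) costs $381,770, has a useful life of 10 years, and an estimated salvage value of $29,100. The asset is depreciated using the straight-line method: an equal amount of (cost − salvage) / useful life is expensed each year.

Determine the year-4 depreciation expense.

Depreciable base = $381,770 − $29,100 = $352,670.
Annual expense = $352,670 / 10 = $35,267.

$35,267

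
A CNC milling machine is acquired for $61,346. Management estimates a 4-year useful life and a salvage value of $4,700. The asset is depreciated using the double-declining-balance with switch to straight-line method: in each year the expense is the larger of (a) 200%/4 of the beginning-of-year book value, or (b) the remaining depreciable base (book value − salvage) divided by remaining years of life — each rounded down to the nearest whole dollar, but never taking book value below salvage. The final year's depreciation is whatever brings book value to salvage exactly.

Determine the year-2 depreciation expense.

Depreciable base = $61,346 − $4,700 = $56,646.
Year 1: DB = ⌊$61,346 × 200%/4⌋ = $30,673; SL = ⌊$56,646/4⌋ = $14,161 → take DB $30,673. Book value $30,673.
Year 2: DB = ⌊$30,673 × 200%/4⌋ = $15,336; SL = ⌊$25,973/3⌋ = $8,657 → take DB $15,336. Book value $15,337.

$15,336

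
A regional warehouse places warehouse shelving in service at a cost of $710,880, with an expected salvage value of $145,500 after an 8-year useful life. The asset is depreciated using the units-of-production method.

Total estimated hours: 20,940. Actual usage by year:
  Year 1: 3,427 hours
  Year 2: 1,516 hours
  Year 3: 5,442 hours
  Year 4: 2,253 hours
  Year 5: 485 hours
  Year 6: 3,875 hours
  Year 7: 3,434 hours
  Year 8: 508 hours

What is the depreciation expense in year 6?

$104,625

Depreciable base = $710,880 − $145,500 = $565,380.
Rate = $565,380 / 20,940 hours = $27 per hour.
Year 1: 3,427 × $27 = $92,529. Book value $618,351.
Year 2: 1,516 × $27 = $40,932. Book value $577,419.
Year 3: 5,442 × $27 = $146,934. Book value $430,485.
Year 4: 2,253 × $27 = $60,831. Book value $369,654.
Year 5: 485 × $27 = $13,095. Book value $356,559.
Year 6: 3,875 × $27 = $104,625. Book value $251,934.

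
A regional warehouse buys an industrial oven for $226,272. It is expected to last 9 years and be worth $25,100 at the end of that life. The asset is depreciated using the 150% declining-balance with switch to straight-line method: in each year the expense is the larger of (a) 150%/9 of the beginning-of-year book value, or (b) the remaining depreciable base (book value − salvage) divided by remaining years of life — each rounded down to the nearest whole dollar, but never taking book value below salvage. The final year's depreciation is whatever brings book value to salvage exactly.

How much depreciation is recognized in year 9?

Depreciable base = $226,272 − $25,100 = $201,172.
Year 1: DB = ⌊$226,272 × 150%/9⌋ = $37,712; SL = ⌊$201,172/9⌋ = $22,352 → take DB $37,712. Book value $188,560.
Year 2: DB = ⌊$188,560 × 150%/9⌋ = $31,426; SL = ⌊$163,460/8⌋ = $20,432 → take DB $31,426. Book value $157,134.
Year 3: DB = ⌊$157,134 × 150%/9⌋ = $26,189; SL = ⌊$132,034/7⌋ = $18,862 → take DB $26,189. Book value $130,945.
Year 4: DB = ⌊$130,945 × 150%/9⌋ = $21,824; SL = ⌊$105,845/6⌋ = $17,640 → take DB $21,824. Book value $109,121.
Year 5: DB = ⌊$109,121 × 150%/9⌋ = $18,186; SL = ⌊$84,021/5⌋ = $16,804 → take DB $18,186. Book value $90,935.
Year 6: DB = ⌊$90,935 × 150%/9⌋ = $15,155; SL = ⌊$65,835/4⌋ = $16,458 → take SL $16,458. Book value $74,477.
Year 7: DB = ⌊$74,477 × 150%/9⌋ = $12,412; SL = ⌊$49,377/3⌋ = $16,459 → take SL $16,459. Book value $58,018.
Year 8: DB = ⌊$58,018 × 150%/9⌋ = $9,669; SL = ⌊$32,918/2⌋ = $16,459 → take SL $16,459. Book value $41,559.
Year 9 (final): $41,559 − $25,100 = $16,459. Book value $25,100.

$16,459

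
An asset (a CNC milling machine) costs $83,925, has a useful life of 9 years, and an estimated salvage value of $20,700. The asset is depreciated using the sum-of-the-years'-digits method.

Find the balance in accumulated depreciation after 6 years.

Depreciable base = $83,925 − $20,700 = $63,225.
Sum of the years' digits = 9+8+7+6+5+4+3+2+1 = 45.
Year 1: $63,225 × 9/45 = $12,645. Book value $71,280.
Year 2: $63,225 × 8/45 = $11,240. Book value $60,040.
Year 3: $63,225 × 7/45 = $9,835. Book value $50,205.
Year 4: $63,225 × 6/45 = $8,430. Book value $41,775.
Year 5: $63,225 × 5/45 = $7,025. Book value $34,750.
Year 6: $63,225 × 4/45 = $5,620. Book value $29,130.
Accumulated through year 6 = $83,925 − $29,130 = $54,795.

$54,795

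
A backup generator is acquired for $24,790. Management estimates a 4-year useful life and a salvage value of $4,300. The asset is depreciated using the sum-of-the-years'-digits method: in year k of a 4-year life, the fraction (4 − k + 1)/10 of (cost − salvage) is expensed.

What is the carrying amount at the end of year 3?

Depreciable base = $24,790 − $4,300 = $20,490.
Sum of the years' digits = 4+3+2+1 = 10.
Year 1: $20,490 × 4/10 = $8,196. Book value $16,594.
Year 2: $20,490 × 3/10 = $6,147. Book value $10,447.
Year 3: $20,490 × 2/10 = $4,098. Book value $6,349.

$6,349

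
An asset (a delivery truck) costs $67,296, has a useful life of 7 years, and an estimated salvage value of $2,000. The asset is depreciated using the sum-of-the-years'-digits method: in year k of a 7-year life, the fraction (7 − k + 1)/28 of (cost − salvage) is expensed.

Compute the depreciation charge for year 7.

$2,332

Depreciable base = $67,296 − $2,000 = $65,296.
Sum of the years' digits = 7+6+5+4+3+2+1 = 28.
Year 1: $65,296 × 7/28 = $16,324. Book value $50,972.
Year 2: $65,296 × 6/28 = $13,992. Book value $36,980.
Year 3: $65,296 × 5/28 = $11,660. Book value $25,320.
Year 4: $65,296 × 4/28 = $9,328. Book value $15,992.
Year 5: $65,296 × 3/28 = $6,996. Book value $8,996.
Year 6: $65,296 × 2/28 = $4,664. Book value $4,332.
Year 7: $65,296 × 1/28 = $2,332. Book value $2,000.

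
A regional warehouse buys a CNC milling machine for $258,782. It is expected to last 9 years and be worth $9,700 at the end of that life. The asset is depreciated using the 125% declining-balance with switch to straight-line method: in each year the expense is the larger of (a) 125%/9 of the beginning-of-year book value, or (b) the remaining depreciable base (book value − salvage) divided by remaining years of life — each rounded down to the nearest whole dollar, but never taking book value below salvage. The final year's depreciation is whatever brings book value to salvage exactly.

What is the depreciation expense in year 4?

$25,923

Depreciable base = $258,782 − $9,700 = $249,082.
Year 1: DB = ⌊$258,782 × 125%/9⌋ = $35,941; SL = ⌊$249,082/9⌋ = $27,675 → take DB $35,941. Book value $222,841.
Year 2: DB = ⌊$222,841 × 125%/9⌋ = $30,950; SL = ⌊$213,141/8⌋ = $26,642 → take DB $30,950. Book value $191,891.
Year 3: DB = ⌊$191,891 × 125%/9⌋ = $26,651; SL = ⌊$182,191/7⌋ = $26,027 → take DB $26,651. Book value $165,240.
Year 4: DB = ⌊$165,240 × 125%/9⌋ = $22,950; SL = ⌊$155,540/6⌋ = $25,923 → take SL $25,923. Book value $139,317.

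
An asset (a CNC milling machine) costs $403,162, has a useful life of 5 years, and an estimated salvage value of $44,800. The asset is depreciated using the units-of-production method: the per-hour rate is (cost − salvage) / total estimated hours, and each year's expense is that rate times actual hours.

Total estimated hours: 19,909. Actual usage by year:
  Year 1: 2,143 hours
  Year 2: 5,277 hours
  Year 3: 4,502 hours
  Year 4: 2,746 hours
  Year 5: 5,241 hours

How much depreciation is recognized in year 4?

Depreciable base = $403,162 − $44,800 = $358,362.
Rate = $358,362 / 19,909 hours = $18 per hour.
Year 1: 2,143 × $18 = $38,574. Book value $364,588.
Year 2: 5,277 × $18 = $94,986. Book value $269,602.
Year 3: 4,502 × $18 = $81,036. Book value $188,566.
Year 4: 2,746 × $18 = $49,428. Book value $139,138.

$49,428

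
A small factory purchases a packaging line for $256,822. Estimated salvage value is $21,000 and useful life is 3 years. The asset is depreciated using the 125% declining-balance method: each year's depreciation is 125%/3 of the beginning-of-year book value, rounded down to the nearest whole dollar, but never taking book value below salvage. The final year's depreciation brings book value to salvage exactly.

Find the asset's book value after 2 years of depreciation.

Depreciable base = $256,822 − $21,000 = $235,822.
Year 1: ⌊$256,822 × 125%/3⌋ = $107,009. Book value $149,813.
Year 2: ⌊$149,813 × 125%/3⌋ = $62,422. Book value $87,391.

$87,391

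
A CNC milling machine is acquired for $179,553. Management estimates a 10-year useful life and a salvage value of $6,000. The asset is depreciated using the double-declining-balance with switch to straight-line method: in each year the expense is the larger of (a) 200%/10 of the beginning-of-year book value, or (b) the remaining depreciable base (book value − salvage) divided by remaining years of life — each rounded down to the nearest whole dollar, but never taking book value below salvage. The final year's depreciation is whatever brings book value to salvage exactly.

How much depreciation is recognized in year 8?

Depreciable base = $179,553 − $6,000 = $173,553.
Year 1: DB = ⌊$179,553 × 200%/10⌋ = $35,910; SL = ⌊$173,553/10⌋ = $17,355 → take DB $35,910. Book value $143,643.
Year 2: DB = ⌊$143,643 × 200%/10⌋ = $28,728; SL = ⌊$137,643/9⌋ = $15,293 → take DB $28,728. Book value $114,915.
Year 3: DB = ⌊$114,915 × 200%/10⌋ = $22,983; SL = ⌊$108,915/8⌋ = $13,614 → take DB $22,983. Book value $91,932.
Year 4: DB = ⌊$91,932 × 200%/10⌋ = $18,386; SL = ⌊$85,932/7⌋ = $12,276 → take DB $18,386. Book value $73,546.
Year 5: DB = ⌊$73,546 × 200%/10⌋ = $14,709; SL = ⌊$67,546/6⌋ = $11,257 → take DB $14,709. Book value $58,837.
Year 6: DB = ⌊$58,837 × 200%/10⌋ = $11,767; SL = ⌊$52,837/5⌋ = $10,567 → take DB $11,767. Book value $47,070.
Year 7: DB = ⌊$47,070 × 200%/10⌋ = $9,414; SL = ⌊$41,070/4⌋ = $10,267 → take SL $10,267. Book value $36,803.
Year 8: DB = ⌊$36,803 × 200%/10⌋ = $7,360; SL = ⌊$30,803/3⌋ = $10,267 → take SL $10,267. Book value $26,536.

$10,267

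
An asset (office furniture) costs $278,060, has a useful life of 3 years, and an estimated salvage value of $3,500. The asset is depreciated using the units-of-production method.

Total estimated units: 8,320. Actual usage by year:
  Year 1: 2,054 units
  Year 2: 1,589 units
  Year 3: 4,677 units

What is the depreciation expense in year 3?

Depreciable base = $278,060 − $3,500 = $274,560.
Rate = $274,560 / 8,320 units = $33 per unit.
Year 1: 2,054 × $33 = $67,782. Book value $210,278.
Year 2: 1,589 × $33 = $52,437. Book value $157,841.
Year 3: 4,677 × $33 = $154,341. Book value $3,500.

$154,341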